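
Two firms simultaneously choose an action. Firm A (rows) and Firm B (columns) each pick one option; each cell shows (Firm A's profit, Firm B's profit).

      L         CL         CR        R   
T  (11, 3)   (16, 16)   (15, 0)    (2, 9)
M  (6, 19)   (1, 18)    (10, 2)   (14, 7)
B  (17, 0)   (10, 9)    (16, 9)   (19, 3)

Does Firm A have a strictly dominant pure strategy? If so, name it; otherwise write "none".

T fails to dominate M at R (2<14).
M fails to dominate T at L (6<11).
B fails to dominate T at CL (10<16).
No single strategy dominates all the others.

none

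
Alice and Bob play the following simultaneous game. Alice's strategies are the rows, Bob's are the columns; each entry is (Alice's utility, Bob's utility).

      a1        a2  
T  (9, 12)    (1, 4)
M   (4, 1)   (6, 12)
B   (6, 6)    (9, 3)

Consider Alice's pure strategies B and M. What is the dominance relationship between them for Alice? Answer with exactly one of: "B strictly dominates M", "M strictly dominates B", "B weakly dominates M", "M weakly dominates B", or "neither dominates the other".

B strictly dominates M

B's payoffs vs M's, by Bob's action — a1: 6>4, a2: 9>6.
B gives a strictly higher payoff against each choice by Bob, so B strictly dominates M.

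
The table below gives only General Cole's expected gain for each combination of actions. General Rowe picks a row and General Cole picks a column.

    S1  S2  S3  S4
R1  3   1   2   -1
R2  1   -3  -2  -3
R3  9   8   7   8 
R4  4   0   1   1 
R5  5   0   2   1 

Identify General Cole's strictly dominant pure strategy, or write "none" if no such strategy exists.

S1 vs S2: R1: 3>1, R2: 1>-3, R3: 9>8, R4: 4>0, R5: 5>0.
S1 vs S3: R1: 3>2, R2: 1>-2, R3: 9>7, R4: 4>1, R5: 5>2.
S1 vs S4: R1: 3>-1, R2: 1>-3, R3: 9>8, R4: 4>1, R5: 5>1.
S1 strictly beats every other strategy against every opponent action, so it is strictly dominant.

S1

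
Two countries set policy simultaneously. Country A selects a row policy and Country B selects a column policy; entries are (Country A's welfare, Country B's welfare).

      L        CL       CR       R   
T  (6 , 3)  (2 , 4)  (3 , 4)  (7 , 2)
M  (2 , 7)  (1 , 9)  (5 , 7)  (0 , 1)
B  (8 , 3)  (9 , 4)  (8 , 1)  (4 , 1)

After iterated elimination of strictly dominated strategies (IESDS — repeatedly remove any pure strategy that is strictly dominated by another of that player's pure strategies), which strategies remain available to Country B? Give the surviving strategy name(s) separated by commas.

For Country A, B strictly dominates M on the remaining columns (L: 8>2, CL: 9>1, CR: 8>5, R: 4>0); eliminate M.
Column L is eliminated: CL beats it against every remaining row (T: 4>3, B: 4>3).
For Country B, CL strictly dominates R on the remaining rows (T: 4>2, B: 4>1); eliminate R.
Country A's strategy T is strictly dominated by B (CL: 9>2, CR: 8>3) and is removed.
For Country B, CL strictly dominates CR on the remaining rows (B: 4>1); eliminate CR.
Among the remaining strategies, none is strictly dominated by another pure strategy of the same player, so the elimination stops.
Surviving strategies — Country A: {B}; Country B: {CL}.

CL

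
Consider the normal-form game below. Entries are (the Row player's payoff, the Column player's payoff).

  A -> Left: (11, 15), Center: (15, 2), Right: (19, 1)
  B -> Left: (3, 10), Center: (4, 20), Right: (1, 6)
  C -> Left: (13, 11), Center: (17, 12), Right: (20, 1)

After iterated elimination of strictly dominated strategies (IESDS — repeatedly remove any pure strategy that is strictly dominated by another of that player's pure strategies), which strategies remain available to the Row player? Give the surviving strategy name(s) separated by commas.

Row A is eliminated: C beats it against every remaining column (Left: 13>11, Center: 17>15, Right: 20>19).
Row B is eliminated: C beats it against every remaining column (Left: 13>3, Center: 17>4, Right: 20>1).
The Column player's strategy Left is strictly dominated by Center (C: 12>11) and is removed.
For the Column player, Center strictly dominates Right on the remaining rows (C: 12>1); eliminate Right.
Among the remaining strategies, none is strictly dominated by another pure strategy of the same player, so the elimination stops.
Surviving strategies — the Row player: {C}; the Column player: {Center}.

C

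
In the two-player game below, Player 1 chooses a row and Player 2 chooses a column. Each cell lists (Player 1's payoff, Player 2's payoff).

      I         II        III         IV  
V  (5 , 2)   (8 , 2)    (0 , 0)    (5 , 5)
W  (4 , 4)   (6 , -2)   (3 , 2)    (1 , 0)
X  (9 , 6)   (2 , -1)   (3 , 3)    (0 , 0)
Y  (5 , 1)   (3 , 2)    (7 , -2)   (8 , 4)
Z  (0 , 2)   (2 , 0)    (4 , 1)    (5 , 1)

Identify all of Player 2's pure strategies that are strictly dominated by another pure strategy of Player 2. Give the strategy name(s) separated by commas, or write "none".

I: no other strategy beats it everywhere (II at V (2=2); III at V (2>0); IV at W (4>0)).
II: dominated, since IV does at least as well everywhere (V: 5>2, W: 0>-2, X: 0>-1, Y: 4>2, Z: 1>0).
III is strictly dominated by I (V: 2>0, W: 4>2, X: 6>3, Y: 1>-2, Z: 2>1).
IV is not dominated — it holds its own against I at V (5>2); II at V (5>2); III at V (5>0).

II, III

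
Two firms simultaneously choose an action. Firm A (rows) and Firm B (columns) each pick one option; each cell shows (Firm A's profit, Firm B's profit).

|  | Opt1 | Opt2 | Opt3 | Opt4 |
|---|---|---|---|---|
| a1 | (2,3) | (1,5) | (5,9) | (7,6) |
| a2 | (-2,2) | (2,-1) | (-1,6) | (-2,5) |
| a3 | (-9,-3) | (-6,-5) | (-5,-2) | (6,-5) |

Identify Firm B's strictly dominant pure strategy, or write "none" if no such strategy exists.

Opt3

Opt3 vs Opt1: a1: 9>3, a2: 6>2, a3: -2>-3.
Opt3 vs Opt2: a1: 9>5, a2: 6>-1, a3: -2>-5.
Opt3 vs Opt4: a1: 9>6, a2: 6>5, a3: -2>-5.
Opt3 strictly beats every other strategy against every opponent action, so it is strictly dominant.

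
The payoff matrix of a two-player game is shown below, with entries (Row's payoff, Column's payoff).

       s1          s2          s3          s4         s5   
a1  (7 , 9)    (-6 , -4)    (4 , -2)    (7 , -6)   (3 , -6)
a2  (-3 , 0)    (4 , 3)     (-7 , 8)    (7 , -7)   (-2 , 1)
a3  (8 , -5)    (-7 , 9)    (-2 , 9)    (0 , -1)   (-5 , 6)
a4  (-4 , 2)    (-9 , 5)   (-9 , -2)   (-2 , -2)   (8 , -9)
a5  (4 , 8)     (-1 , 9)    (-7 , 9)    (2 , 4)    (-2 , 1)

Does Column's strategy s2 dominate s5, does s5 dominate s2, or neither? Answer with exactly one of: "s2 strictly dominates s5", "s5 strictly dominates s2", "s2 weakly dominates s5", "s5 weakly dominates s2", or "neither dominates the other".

s2's payoffs vs s5's, by Row's action — a1: -4>-6, a2: 3>1, a3: 9>6, a4: 5>-9, a5: 9>1.
s2 gives a strictly higher payoff against each choice by Row, so s2 strictly dominates s5.

s2 strictly dominates s5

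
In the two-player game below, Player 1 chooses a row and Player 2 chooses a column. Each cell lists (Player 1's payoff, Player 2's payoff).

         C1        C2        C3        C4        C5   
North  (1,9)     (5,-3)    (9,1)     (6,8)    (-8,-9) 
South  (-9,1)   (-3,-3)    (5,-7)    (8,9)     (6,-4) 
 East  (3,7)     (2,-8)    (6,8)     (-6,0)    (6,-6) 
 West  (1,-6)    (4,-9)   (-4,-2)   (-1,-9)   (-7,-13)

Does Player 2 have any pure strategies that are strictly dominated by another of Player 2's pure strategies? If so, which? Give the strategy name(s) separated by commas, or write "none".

C2, C5

C1: no other strategy beats it everywhere (C2 at North (9>-3); C3 at North (9>1); C4 at North (9>8); C5 at North (9>-9)).
C2 is strictly dominated by C1 (North: 9>-3, South: 1>-3, East: 7>-8, West: -6>-9).
Nothing dominates C3: C1 at East (8>7); C2 at North (1>-3); C4 at East (8>0); C5 at North (1>-9).
C4 is not dominated — it holds its own against C1 at South (9>1); C2 at North (8>-3); C3 at North (8>1); C5 at North (8>-9).
C5: dominated, since C1 does at least as well everywhere (North: 9>-9, South: 1>-4, East: 7>-6, West: -6>-13).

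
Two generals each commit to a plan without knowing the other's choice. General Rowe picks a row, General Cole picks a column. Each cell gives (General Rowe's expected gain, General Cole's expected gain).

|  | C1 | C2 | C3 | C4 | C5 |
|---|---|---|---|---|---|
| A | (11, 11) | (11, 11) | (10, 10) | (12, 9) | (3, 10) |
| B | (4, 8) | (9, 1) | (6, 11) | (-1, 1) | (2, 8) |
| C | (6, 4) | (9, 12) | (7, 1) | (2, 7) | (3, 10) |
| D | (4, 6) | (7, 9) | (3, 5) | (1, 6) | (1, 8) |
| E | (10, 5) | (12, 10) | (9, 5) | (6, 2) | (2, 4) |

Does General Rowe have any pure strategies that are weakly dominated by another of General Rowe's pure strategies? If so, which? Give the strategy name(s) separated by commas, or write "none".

Nothing dominates A: B at C1 (11>4); C at C1 (11>6); D at C1 (11>4); E at C1 (11>10).
A weakly dominates B — C1: 11>4, C2: 11>9, C3: 10>6, C4: 12>-1, C5: 3>2.
C is weakly dominated by A (C1: 11>6, C2: 11>9, C3: 10>7, C4: 12>2, C5: 3=3).
D is weakly dominated by A (C1: 11>4, C2: 11>7, C3: 10>3, C4: 12>1, C5: 3>1).
Nothing dominates E: A at C2 (12>11); B at C1 (10>4); C at C1 (10>6); D at C1 (10>4).

B, C, D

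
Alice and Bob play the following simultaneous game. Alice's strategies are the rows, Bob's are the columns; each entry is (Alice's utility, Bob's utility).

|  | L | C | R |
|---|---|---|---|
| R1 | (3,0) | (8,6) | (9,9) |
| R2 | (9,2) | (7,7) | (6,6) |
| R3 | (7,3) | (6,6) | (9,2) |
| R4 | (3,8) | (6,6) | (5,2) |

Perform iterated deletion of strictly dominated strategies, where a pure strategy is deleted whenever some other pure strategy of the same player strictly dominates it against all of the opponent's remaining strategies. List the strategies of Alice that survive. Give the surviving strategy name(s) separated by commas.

R1, R3

Alice's strategy R4 is strictly dominated by R2 (L: 9>3, C: 7>6, R: 6>5) and is removed.
For Bob, C strictly dominates L on the remaining rows (R1: 6>0, R2: 7>2, R3: 6>3); eliminate L.
Alice's strategy R2 is strictly dominated by R1 (C: 8>7, R: 9>6) and is removed.
Among the remaining strategies, none is strictly dominated by another pure strategy of the same player, so the elimination stops.
Surviving strategies — Alice: {R1, R3}; Bob: {C, R}.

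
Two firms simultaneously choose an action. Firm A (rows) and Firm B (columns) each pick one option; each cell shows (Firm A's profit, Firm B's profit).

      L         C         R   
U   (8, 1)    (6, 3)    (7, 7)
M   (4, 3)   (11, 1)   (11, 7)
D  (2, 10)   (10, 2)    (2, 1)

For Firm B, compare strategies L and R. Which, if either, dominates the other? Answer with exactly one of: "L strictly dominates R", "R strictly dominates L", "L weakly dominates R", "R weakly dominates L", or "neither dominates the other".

neither dominates the other

Compare L to R across each choice by Firm A: U: 1<7, M: 3<7, D: 10>1.
L does better at D but worse at U, M; neither strategy dominates the other.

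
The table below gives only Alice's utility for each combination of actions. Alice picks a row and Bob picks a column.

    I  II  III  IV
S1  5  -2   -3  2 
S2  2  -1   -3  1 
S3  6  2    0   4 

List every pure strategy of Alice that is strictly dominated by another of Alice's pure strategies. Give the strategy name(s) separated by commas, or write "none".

S1, S2

S1 is strictly dominated by S3 (I: 6>5, II: 2>-2, III: 0>-3, IV: 4>2).
S3 strictly dominates S2 — I: 6>2, II: 2>-1, III: 0>-3, IV: 4>1.
Nothing dominates S3: S1 at I (6>5); S2 at I (6>2).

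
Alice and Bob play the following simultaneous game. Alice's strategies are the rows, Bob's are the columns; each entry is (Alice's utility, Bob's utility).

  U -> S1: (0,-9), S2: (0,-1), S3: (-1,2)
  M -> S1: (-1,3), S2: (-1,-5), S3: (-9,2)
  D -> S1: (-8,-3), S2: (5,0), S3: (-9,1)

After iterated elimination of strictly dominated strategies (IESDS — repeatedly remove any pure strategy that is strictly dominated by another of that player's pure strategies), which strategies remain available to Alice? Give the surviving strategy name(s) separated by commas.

For Alice, U strictly dominates M on the remaining columns (S1: 0>-1, S2: 0>-1, S3: -1>-9); eliminate M.
Column S1 is eliminated: S2 beats it against every remaining row (U: -1>-9, D: 0>-3).
For Bob, S3 strictly dominates S2 on the remaining rows (U: 2>-1, D: 1>0); eliminate S2.
For Alice, U strictly dominates D on the remaining columns (S3: -1>-9); eliminate D.
Among the remaining strategies, none is strictly dominated by another pure strategy of the same player, so the elimination stops.
Surviving strategies — Alice: {U}; Bob: {S3}.

U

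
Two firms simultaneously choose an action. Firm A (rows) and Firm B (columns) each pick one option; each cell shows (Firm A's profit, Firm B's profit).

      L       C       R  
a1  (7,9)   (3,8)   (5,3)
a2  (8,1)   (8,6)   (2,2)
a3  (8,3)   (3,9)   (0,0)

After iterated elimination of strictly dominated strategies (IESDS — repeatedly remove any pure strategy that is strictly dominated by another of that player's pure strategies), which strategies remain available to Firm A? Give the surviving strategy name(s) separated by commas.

Firm B's strategy R is strictly dominated by C (a1: 8>3, a2: 6>2, a3: 9>0) and is removed.
For Firm A, a2 strictly dominates a1 on the remaining columns (L: 8>7, C: 8>3); eliminate a1.
Column L is eliminated: C beats it against every remaining row (a2: 6>1, a3: 9>3).
Row a3 is eliminated: a2 beats it against every remaining column (C: 8>3).
Among the remaining strategies, none is strictly dominated by another pure strategy of the same player, so the elimination stops.
Surviving strategies — Firm A: {a2}; Firm B: {C}.

a2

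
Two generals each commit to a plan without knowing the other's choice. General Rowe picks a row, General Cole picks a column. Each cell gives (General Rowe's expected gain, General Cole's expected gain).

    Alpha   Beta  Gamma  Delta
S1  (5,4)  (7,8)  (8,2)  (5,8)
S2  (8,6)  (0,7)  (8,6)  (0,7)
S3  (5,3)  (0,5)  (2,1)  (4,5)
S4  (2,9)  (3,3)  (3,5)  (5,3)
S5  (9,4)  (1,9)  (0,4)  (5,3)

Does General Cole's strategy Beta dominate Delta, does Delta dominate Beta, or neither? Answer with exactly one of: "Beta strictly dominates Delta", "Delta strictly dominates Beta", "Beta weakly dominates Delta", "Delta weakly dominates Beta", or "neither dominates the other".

Beta weakly dominates Delta

Compare Beta to Delta across each choice by General Rowe: S1: 8=8, S2: 7=7, S3: 5=5, S4: 3=3, S5: 9>3.
Beta is at least as good everywhere and strictly better somewhere (tied only at S1, S2, S3, S4), so Beta weakly but not strictly dominates Delta.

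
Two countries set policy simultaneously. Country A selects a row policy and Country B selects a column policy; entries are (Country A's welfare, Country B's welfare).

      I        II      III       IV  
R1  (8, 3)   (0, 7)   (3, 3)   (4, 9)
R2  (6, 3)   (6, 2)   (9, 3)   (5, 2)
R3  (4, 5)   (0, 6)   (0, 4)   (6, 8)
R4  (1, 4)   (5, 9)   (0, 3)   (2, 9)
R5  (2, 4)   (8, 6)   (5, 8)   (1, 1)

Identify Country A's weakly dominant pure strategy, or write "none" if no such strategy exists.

R1 fails to dominate R2 at II (0<6).
R2 fails to dominate R1 at I (6<8).
R3 fails to dominate R1 at I (4<8).
R4 fails to dominate R1 at I (1<8).
R5 fails to dominate R1 at I (2<8).
No single strategy dominates all the others.

none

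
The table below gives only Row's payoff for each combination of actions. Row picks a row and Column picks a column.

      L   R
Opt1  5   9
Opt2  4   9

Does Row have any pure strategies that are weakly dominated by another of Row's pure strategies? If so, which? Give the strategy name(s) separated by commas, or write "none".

Nothing dominates Opt1: Opt2 at L (5>4).
Opt2 is weakly dominated by Opt1 (L: 5>4, R: 9=9).

Opt2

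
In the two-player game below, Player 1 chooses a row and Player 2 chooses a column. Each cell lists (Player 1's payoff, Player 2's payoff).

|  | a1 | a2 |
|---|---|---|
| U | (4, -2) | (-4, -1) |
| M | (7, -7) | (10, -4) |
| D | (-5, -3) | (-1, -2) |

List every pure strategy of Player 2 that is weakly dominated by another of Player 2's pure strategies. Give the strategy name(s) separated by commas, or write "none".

a1 is weakly dominated by a2 (U: -1>-2, M: -4>-7, D: -2>-3).
Nothing dominates a2: a1 at U (-1>-2).

a1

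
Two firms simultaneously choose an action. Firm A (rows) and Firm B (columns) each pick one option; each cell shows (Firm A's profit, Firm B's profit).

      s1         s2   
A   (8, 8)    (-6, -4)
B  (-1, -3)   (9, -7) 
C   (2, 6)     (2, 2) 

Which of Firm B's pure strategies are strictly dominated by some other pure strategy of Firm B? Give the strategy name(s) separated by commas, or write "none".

s1: no other strategy beats it everywhere (s2 at A (8>-4)).
s2 is strictly dominated by s1 (A: 8>-4, B: -3>-7, C: 6>2).

s2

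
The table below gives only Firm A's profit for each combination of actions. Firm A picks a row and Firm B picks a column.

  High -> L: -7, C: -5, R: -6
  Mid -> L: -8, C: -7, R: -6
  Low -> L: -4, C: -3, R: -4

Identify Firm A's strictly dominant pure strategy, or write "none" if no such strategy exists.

Low

Low vs High: L: -4>-7, C: -3>-5, R: -4>-6.
Low vs Mid: L: -4>-8, C: -3>-7, R: -4>-6.
Low strictly beats every other strategy against every opponent action, so it is strictly dominant.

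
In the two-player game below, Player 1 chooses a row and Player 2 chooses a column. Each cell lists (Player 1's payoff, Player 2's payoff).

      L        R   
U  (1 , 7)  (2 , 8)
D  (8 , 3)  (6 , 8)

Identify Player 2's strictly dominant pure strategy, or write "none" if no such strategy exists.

R vs L: U: 8>7, D: 8>3.
R strictly beats every other strategy against every opponent action, so it is strictly dominant.

R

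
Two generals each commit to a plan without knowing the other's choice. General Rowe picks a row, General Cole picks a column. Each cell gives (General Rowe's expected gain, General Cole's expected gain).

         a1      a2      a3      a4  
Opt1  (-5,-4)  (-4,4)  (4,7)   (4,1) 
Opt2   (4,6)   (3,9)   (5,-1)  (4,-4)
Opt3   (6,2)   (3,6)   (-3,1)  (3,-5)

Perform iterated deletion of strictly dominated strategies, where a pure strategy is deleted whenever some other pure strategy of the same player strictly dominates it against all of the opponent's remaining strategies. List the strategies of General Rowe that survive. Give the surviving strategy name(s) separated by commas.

Opt2, Opt3

Column a1 is eliminated: a2 beats it against every remaining row (Opt1: 4>-4, Opt2: 9>6, Opt3: 6>2).
For General Cole, a2 strictly dominates a4 on the remaining rows (Opt1: 4>1, Opt2: 9>-4, Opt3: 6>-5); eliminate a4.
General Rowe's strategy Opt1 is strictly dominated by Opt2 (a2: 3>-4, a3: 5>4) and is removed.
General Cole's strategy a3 is strictly dominated by a2 (Opt2: 9>-1, Opt3: 6>1) and is removed.
Among the remaining strategies, none is strictly dominated by another pure strategy of the same player, so the elimination stops.
Surviving strategies — General Rowe: {Opt2, Opt3}; General Cole: {a2}.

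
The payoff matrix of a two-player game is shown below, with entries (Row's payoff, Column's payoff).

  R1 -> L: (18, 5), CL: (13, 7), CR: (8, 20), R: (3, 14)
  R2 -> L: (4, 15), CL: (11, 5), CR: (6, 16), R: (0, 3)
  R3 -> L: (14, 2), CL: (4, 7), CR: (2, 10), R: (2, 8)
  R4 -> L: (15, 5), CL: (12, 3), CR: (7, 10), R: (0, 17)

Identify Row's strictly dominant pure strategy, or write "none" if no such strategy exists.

R1

R1 vs R2: L: 18>4, CL: 13>11, CR: 8>6, R: 3>0.
R1 vs R3: L: 18>14, CL: 13>4, CR: 8>2, R: 3>2.
R1 vs R4: L: 18>15, CL: 13>12, CR: 8>7, R: 3>0.
R1 strictly beats every other strategy against every opponent action, so it is strictly dominant.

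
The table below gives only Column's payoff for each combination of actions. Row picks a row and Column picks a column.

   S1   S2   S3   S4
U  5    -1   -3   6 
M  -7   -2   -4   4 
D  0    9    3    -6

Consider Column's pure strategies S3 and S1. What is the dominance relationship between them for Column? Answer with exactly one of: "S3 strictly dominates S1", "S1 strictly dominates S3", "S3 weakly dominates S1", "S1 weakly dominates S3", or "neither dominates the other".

Compare S3 to S1 across every action of Row: U: -3<5, M: -4>-7, D: 3>0.
S3 does better at M, D but worse at U; neither strategy dominates the other.

neither dominates the other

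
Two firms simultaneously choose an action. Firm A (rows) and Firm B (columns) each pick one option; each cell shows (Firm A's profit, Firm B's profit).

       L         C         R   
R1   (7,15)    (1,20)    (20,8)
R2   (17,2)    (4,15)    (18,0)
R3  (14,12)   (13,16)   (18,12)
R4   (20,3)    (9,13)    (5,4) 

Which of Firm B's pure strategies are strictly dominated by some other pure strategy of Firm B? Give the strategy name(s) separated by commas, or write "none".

C strictly dominates L — R1: 20>15, R2: 15>2, R3: 16>12, R4: 13>3.
Nothing dominates C: L at R1 (20>15); R at R1 (20>8).
R is strictly dominated by C (R1: 20>8, R2: 15>0, R3: 16>12, R4: 13>4).

L, R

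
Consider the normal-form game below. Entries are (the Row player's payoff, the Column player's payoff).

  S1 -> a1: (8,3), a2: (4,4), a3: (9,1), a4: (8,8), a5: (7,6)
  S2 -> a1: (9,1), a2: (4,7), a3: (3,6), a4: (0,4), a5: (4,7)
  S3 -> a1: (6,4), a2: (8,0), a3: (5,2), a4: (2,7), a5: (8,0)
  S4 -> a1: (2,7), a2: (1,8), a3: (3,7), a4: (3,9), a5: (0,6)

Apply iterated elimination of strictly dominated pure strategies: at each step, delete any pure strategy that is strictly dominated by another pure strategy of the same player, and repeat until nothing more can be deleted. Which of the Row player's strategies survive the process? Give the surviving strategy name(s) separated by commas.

S1

The Row player's strategy S4 is strictly dominated by S1 (a1: 8>2, a2: 4>1, a3: 9>3, a4: 8>3, a5: 7>0) and is removed.
Column a1 is eliminated: a4 beats it against every remaining row (S1: 8>3, S2: 4>1, S3: 7>4).
Row S2 is eliminated: S3 beats it against every remaining column (a2: 8>4, a3: 5>3, a4: 2>0, a5: 8>4).
For the Column player, a4 strictly dominates a2 on the remaining rows (S1: 8>4, S3: 7>0); eliminate a2.
The Column player's strategy a3 is strictly dominated by a4 (S1: 8>1, S3: 7>2) and is removed.
The Column player's strategy a5 is strictly dominated by a4 (S1: 8>6, S3: 7>0) and is removed.
Row S3 is eliminated: S1 beats it against every remaining column (a4: 8>2).
Among the remaining strategies, none is strictly dominated by another pure strategy of the same player, so the elimination stops.
Surviving strategies — the Row player: {S1}; the Column player: {a4}.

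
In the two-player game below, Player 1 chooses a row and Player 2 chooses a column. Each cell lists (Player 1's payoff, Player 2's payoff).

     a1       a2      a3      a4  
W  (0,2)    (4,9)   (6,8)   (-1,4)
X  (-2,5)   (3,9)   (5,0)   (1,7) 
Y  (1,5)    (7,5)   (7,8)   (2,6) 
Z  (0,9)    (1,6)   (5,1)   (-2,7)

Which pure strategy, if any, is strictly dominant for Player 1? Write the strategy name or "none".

Y vs W: a1: 1>0, a2: 7>4, a3: 7>6, a4: 2>-1.
Y vs X: a1: 1>-2, a2: 7>3, a3: 7>5, a4: 2>1.
Y vs Z: a1: 1>0, a2: 7>1, a3: 7>5, a4: 2>-2.
Y strictly beats every other strategy against every opponent action, so it is strictly dominant.

Y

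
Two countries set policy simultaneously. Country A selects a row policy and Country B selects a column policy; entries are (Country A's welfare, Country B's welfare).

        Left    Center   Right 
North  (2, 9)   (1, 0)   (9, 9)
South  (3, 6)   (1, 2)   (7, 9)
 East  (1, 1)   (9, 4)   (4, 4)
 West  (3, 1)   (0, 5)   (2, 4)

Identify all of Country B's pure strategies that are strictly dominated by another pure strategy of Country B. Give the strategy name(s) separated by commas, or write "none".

none

Left is not dominated — it holds its own against Center at North (9>0); Right at North (9=9).
Center is not dominated — it holds its own against Left at East (4>1); Right at East (4=4).
Right: no other strategy beats it everywhere (Left at North (9=9); Center at North (9>0)).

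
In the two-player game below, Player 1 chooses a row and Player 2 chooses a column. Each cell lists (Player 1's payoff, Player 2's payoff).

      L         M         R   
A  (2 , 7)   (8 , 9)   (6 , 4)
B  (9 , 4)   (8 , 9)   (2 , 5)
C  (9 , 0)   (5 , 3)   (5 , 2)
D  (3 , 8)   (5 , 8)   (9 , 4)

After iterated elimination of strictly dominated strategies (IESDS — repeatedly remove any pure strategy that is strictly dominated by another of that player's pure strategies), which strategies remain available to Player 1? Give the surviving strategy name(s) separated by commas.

A, B

For Player 2, M strictly dominates R on the remaining rows (A: 9>4, B: 9>5, C: 3>2, D: 8>4); eliminate R.
Row D is eliminated: B beats it against every remaining column (L: 9>3, M: 8>5).
Player 2's strategy L is strictly dominated by M (A: 9>7, B: 9>4, C: 3>0) and is removed.
For Player 1, A strictly dominates C on the remaining columns (M: 8>5); eliminate C.
Among the remaining strategies, none is strictly dominated by another pure strategy of the same player, so the elimination stops.
Surviving strategies — Player 1: {A, B}; Player 2: {M}.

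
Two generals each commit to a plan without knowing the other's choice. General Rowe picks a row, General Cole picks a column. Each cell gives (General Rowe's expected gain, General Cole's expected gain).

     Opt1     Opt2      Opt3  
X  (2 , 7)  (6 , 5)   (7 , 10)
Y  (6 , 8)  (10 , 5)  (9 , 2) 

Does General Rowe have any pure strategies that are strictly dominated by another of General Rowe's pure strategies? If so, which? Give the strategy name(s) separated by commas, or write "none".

X

Y strictly dominates X — Opt1: 6>2, Opt2: 10>6, Opt3: 9>7.
Y: no other strategy beats it everywhere (X at Opt1 (6>2)).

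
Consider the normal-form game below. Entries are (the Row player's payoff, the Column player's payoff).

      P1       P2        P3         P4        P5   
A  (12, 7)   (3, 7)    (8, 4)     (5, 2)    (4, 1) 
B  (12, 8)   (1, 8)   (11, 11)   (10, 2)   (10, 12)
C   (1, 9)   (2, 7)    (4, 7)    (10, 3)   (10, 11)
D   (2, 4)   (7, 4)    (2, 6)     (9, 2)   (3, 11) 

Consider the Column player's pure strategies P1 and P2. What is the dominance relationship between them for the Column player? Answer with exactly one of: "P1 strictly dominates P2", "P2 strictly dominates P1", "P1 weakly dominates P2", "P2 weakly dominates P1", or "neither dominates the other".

Compare P1 to P2 across each opponent action: A: 7=7, B: 8=8, C: 9>7, D: 4=4.
P1 is at least as good everywhere and strictly better somewhere (tied only at A, B, D), so P1 weakly but not strictly dominates P2.

P1 weakly dominates P2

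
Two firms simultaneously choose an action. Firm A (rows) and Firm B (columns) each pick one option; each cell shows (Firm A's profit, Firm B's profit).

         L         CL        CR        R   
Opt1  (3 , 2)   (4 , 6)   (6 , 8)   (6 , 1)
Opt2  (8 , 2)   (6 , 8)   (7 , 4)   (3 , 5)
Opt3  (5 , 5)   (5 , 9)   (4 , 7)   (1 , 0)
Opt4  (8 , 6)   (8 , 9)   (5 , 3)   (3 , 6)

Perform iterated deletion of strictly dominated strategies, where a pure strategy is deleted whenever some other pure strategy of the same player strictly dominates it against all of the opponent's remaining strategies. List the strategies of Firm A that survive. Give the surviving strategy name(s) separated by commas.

Opt4

For Firm A, Opt2 strictly dominates Opt3 on the remaining columns (L: 8>5, CL: 6>5, CR: 7>4, R: 3>1); eliminate Opt3.
Firm B's strategy L is strictly dominated by CL (Opt1: 6>2, Opt2: 8>2, Opt4: 9>6) and is removed.
Firm B's strategy R is strictly dominated by CL (Opt1: 6>1, Opt2: 8>5, Opt4: 9>6) and is removed.
For Firm A, Opt2 strictly dominates Opt1 on the remaining columns (CL: 6>4, CR: 7>6); eliminate Opt1.
Firm B's strategy CR is strictly dominated by CL (Opt2: 8>4, Opt4: 9>3) and is removed.
For Firm A, Opt4 strictly dominates Opt2 on the remaining columns (CL: 8>6); eliminate Opt2.
Among the remaining strategies, none is strictly dominated by another pure strategy of the same player, so the elimination stops.
Surviving strategies — Firm A: {Opt4}; Firm B: {CL}.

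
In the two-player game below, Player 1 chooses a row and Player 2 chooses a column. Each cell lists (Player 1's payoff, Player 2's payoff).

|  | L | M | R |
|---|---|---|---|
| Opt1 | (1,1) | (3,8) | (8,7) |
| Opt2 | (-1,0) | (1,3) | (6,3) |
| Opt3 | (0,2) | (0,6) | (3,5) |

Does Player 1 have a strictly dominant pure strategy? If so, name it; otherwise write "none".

Opt1 vs Opt2: L: 1>-1, M: 3>1, R: 8>6.
Opt1 vs Opt3: L: 1>0, M: 3>0, R: 8>3.
Opt1 strictly beats every other strategy against every opponent action, so it is strictly dominant.

Opt1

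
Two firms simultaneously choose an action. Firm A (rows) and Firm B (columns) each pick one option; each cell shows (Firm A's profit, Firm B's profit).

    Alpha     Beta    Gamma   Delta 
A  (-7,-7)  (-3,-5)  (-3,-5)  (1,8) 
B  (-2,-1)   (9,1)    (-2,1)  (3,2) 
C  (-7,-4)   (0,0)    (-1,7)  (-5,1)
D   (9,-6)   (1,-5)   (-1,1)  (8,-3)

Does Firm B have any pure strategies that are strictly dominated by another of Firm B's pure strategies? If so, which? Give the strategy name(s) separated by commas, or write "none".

Beta strictly dominates Alpha — A: -5>-7, B: 1>-1, C: 0>-4, D: -5>-6.
Delta strictly dominates Beta — A: 8>-5, B: 2>1, C: 1>0, D: -3>-5.
Gamma: no other strategy beats it everywhere (Alpha at A (-5>-7); Beta at A (-5=-5); Delta at C (7>1)).
Delta is not dominated — it holds its own against Alpha at A (8>-7); Beta at A (8>-5); Gamma at A (8>-5).

Alpha, Beta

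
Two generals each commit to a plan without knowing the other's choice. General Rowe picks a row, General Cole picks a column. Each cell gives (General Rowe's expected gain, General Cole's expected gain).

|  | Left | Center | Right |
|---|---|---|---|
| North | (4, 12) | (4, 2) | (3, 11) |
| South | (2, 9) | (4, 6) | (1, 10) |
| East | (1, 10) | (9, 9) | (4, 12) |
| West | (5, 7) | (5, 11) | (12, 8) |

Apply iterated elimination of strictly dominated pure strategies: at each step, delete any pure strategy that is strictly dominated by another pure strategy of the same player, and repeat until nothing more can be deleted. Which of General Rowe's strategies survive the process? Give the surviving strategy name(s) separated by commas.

Row North is eliminated: West beats it against every remaining column (Left: 5>4, Center: 5>4, Right: 12>3).
For General Rowe, West strictly dominates South on the remaining columns (Left: 5>2, Center: 5>4, Right: 12>1); eliminate South.
General Cole's strategy Left is strictly dominated by Right (East: 12>10, West: 8>7) and is removed.
Among the remaining strategies, none is strictly dominated by another pure strategy of the same player, so the elimination stops.
Surviving strategies — General Rowe: {East, West}; General Cole: {Center, Right}.

East, West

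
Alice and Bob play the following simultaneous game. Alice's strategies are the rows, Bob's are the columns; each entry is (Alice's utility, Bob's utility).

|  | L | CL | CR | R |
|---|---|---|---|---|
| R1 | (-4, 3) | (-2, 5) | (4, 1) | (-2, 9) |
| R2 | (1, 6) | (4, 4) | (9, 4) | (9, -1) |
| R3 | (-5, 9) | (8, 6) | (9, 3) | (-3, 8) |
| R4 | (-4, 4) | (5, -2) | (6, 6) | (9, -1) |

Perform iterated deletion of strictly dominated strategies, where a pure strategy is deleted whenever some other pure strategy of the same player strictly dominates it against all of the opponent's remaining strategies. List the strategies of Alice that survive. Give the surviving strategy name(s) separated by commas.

Alice's strategy R1 is strictly dominated by R2 (L: 1>-4, CL: 4>-2, CR: 9>4, R: 9>-2) and is removed.
Column CL is eliminated: L beats it against every remaining row (R2: 6>4, R3: 9>6, R4: 4>-2).
Bob's strategy R is strictly dominated by L (R2: 6>-1, R3: 9>8, R4: 4>-1) and is removed.
Row R4 is eliminated: R2 beats it against every remaining column (L: 1>-4, CR: 9>6).
For Bob, L strictly dominates CR on the remaining rows (R2: 6>4, R3: 9>3); eliminate CR.
Row R3 is eliminated: R2 beats it against every remaining column (L: 1>-5).
Among the remaining strategies, none is strictly dominated by another pure strategy of the same player, so the elimination stops.
Surviving strategies — Alice: {R2}; Bob: {L}.

R2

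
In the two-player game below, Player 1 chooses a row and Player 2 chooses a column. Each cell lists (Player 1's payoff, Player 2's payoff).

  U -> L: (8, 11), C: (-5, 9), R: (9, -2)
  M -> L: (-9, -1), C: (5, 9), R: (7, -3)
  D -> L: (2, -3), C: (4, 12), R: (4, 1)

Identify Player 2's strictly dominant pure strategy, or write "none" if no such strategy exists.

L fails to dominate C at M (-1<9).
C fails to dominate L at U (9<11).
R fails to dominate L at U (-2<11).
No single strategy dominates all the others.

none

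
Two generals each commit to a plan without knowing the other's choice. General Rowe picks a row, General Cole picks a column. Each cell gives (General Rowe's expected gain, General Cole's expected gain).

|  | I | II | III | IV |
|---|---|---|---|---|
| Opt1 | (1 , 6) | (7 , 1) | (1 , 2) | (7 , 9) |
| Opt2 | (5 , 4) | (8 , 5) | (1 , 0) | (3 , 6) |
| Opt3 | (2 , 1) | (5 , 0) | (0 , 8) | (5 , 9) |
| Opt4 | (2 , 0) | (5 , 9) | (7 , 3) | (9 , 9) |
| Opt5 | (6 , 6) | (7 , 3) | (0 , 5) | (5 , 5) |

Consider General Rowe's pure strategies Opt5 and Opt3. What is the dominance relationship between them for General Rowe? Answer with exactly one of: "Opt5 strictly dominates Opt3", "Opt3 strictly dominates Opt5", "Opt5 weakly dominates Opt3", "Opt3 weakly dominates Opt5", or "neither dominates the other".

Opt5 weakly dominates Opt3

Compare Opt5 to Opt3 across each opponent action: I: 6>2, II: 7>5, III: 0=0, IV: 5=5.
Opt5 is at least as good everywhere and strictly better somewhere (tied only at III, IV), so Opt5 weakly but not strictly dominates Opt3.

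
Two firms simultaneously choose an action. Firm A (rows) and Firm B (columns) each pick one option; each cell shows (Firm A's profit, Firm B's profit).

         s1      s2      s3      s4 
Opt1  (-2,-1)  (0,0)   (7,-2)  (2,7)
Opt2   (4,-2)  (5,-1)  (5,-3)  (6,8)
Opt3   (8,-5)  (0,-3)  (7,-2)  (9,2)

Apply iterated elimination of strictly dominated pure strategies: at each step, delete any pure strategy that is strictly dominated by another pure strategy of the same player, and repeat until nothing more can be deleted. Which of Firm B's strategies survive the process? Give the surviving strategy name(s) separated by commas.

Firm B's strategy s1 is strictly dominated by s2 (Opt1: 0>-1, Opt2: -1>-2, Opt3: -3>-5) and is removed.
Column s2 is eliminated: s4 beats it against every remaining row (Opt1: 7>0, Opt2: 8>-1, Opt3: 2>-3).
Row Opt2 is eliminated: Opt3 beats it against every remaining column (s3: 7>5, s4: 9>6).
Firm B's strategy s3 is strictly dominated by s4 (Opt1: 7>-2, Opt3: 2>-2) and is removed.
For Firm A, Opt3 strictly dominates Opt1 on the remaining columns (s4: 9>2); eliminate Opt1.
Among the remaining strategies, none is strictly dominated by another pure strategy of the same player, so the elimination stops.
Surviving strategies — Firm A: {Opt3}; Firm B: {s4}.

s4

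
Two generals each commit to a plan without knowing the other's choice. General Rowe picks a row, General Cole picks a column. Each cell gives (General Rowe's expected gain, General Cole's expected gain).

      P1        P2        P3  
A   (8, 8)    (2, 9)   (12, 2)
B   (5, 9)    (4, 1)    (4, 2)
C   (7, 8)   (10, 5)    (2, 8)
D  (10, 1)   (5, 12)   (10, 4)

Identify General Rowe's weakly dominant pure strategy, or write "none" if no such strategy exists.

A fails to dominate B at P2 (2<4).
B fails to dominate A at P1 (5<8).
C fails to dominate A at P1 (7<8).
D fails to dominate A at P3 (10<12).
No single strategy dominates all the others.

none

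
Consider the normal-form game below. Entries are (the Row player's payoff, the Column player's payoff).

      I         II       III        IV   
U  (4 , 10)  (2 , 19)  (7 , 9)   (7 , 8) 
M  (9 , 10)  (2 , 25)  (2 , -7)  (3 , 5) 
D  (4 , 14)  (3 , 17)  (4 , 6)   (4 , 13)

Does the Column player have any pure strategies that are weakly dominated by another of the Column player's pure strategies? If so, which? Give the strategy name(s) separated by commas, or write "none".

II weakly dominates I — U: 19>10, M: 25>10, D: 17>14.
II is not dominated — it holds its own against I at U (19>10); III at U (19>9); IV at U (19>8).
I weakly dominates III — U: 10>9, M: 10>-7, D: 14>6.
IV: dominated, since I does at least as well everywhere (U: 10>8, M: 10>5, D: 14>13).

I, III, IV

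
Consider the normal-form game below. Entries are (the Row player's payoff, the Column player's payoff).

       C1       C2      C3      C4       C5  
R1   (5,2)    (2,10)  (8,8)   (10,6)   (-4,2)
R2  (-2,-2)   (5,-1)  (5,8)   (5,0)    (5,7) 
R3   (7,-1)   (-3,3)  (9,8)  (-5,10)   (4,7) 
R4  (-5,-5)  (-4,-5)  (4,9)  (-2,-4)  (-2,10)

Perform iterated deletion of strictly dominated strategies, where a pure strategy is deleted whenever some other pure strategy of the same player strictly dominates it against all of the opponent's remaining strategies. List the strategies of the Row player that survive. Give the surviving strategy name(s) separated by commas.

R1, R2, R3

Row R4 is eliminated: R2 beats it against every remaining column (C1: -2>-5, C2: 5>-4, C3: 5>4, C4: 5>-2, C5: 5>-2).
The Column player's strategy C1 is strictly dominated by C2 (R1: 10>2, R2: -1>-2, R3: 3>-1) and is removed.
For the Column player, C3 strictly dominates C5 on the remaining rows (R1: 8>2, R2: 8>7, R3: 8>7); eliminate C5.
Among the remaining strategies, none is strictly dominated by another pure strategy of the same player, so the elimination stops.
Surviving strategies — the Row player: {R1, R2, R3}; the Column player: {C2, C3, C4}.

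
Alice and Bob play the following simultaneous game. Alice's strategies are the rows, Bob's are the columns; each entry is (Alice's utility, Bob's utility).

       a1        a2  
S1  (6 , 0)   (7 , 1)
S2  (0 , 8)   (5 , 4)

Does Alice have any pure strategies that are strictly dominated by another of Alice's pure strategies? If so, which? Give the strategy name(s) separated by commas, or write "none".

S2

S1: no other strategy beats it everywhere (S2 at a1 (6>0)).
S2 is strictly dominated by S1 (a1: 6>0, a2: 7>5).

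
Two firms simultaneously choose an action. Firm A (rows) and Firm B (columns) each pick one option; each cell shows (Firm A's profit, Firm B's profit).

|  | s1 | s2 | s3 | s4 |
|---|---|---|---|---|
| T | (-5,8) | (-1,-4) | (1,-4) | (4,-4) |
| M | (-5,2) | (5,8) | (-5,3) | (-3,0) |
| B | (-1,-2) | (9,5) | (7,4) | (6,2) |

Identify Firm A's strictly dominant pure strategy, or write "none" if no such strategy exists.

B

B vs T: s1: -1>-5, s2: 9>-1, s3: 7>1, s4: 6>4.
B vs M: s1: -1>-5, s2: 9>5, s3: 7>-5, s4: 6>-3.
B strictly beats every other strategy against every opponent action, so it is strictly dominant.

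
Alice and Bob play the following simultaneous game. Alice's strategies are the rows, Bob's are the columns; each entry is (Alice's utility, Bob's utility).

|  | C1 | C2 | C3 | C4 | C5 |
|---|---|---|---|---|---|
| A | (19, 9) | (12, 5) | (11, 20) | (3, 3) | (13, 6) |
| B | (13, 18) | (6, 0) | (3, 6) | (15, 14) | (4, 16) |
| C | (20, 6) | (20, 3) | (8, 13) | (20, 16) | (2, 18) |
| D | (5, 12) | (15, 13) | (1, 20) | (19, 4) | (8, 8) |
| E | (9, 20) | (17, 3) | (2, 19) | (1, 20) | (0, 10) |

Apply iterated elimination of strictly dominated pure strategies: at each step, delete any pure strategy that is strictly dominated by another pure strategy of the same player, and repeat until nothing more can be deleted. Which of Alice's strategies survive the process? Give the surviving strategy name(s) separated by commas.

Alice's strategy E is strictly dominated by C (C1: 20>9, C2: 20>17, C3: 8>2, C4: 20>1, C5: 2>0) and is removed.
For Bob, C3 strictly dominates C2 on the remaining rows (A: 20>5, B: 6>0, C: 13>3, D: 20>13); eliminate C2.
For Bob, C5 strictly dominates C4 on the remaining rows (A: 6>3, B: 16>14, C: 18>16, D: 8>4); eliminate C4.
Alice's strategy B is strictly dominated by A (C1: 19>13, C3: 11>3, C5: 13>4) and is removed.
Alice's strategy D is strictly dominated by A (C1: 19>5, C3: 11>1, C5: 13>8) and is removed.
For Bob, C3 strictly dominates C1 on the remaining rows (A: 20>9, C: 13>6); eliminate C1.
Alice's strategy C is strictly dominated by A (C3: 11>8, C5: 13>2) and is removed.
For Bob, C3 strictly dominates C5 on the remaining rows (A: 20>6); eliminate C5.
Among the remaining strategies, none is strictly dominated by another pure strategy of the same player, so the elimination stops.
Surviving strategies — Alice: {A}; Bob: {C3}.

A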